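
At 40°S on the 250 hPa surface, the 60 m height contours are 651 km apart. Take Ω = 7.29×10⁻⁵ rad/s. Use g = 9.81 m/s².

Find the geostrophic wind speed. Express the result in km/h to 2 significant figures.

Coriolis parameter at 40°S:
f = 2Ω sin φ = 2 × 7.29×10⁻⁵ × sin 40° = 9.37×10⁻⁵ s⁻¹
Height gradient: |∂Z/∂n| = 60 m / 651000 m = 9.22×10⁻⁵
On a pressure surface, geostrophic balance gives V_g = (g/f)|∂Z/∂n|:
V_g = 9.81 × 9.22×10⁻⁵ / 9.37×10⁻⁵ = 9.65 m/s
Converting: 9.65 m/s × 3.6 = 35 km/h

35 km/h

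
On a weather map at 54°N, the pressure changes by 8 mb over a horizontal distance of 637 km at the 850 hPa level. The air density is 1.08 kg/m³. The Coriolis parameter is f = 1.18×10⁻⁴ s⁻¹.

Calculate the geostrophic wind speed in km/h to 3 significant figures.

35.5 km/h

Pressure gradient: |∂P/∂n| = 800 Pa / 637000 m = 1.26×10⁻³ Pa/m
Geostrophic balance (pressure-gradient force = Coriolis force):
V_g = (1/(fρ)) |∂P/∂n| = 1.26×10⁻³ / (1.18×10⁻⁴ × 1.08) = 9.85 m/s
Converting: 9.85 m/s × 3.6 = 35.5 km/h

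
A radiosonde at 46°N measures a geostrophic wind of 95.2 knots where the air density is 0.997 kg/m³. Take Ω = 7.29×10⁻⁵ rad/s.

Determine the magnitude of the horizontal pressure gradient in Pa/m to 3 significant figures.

5.12×10⁻³ Pa/m

Coriolis parameter at 46°N:
f = 2Ω sin φ = 2 × 7.29×10⁻⁵ × sin 46° = 1.05×10⁻⁴ s⁻¹
Wind speed in SI: 95.2 knots = 49.0 m/s
Geostrophic balance rearranged: |∂P/∂n| = f ρ V_g
|∂P/∂n| = 1.05×10⁻⁴ × 0.997 × 49.0 = 5.12×10⁻³ Pa/m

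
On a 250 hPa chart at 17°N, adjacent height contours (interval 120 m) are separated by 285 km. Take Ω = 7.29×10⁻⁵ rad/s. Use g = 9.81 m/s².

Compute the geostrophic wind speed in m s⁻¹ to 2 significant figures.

97 m s⁻¹

Coriolis parameter at 17°N:
f = 2Ω sin φ = 2 × 7.29×10⁻⁵ × sin 17° = 4.26×10⁻⁵ s⁻¹
Height gradient: |∂Z/∂n| = 120 m / 285000 m = 4.21×10⁻⁴
On a pressure surface, geostrophic balance gives V_g = (g/f)|∂Z/∂n|:
V_g = 9.81 × 4.21×10⁻⁴ / 4.26×10⁻⁵ = 96.9 m/s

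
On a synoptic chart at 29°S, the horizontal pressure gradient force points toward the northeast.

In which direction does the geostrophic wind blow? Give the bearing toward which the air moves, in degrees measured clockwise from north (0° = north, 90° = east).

315°

The pressure-gradient force points toward the northeast (bearing 045°).
Geostrophic balance: in the Southern Hemisphere the Coriolis force deflects motion to the left, so the geostrophic wind blows 90° to the left of the pressure-gradient force (low pressure on the right).
Rotating 045° by 90° counterclockwise gives 315° — the wind blows toward the northwest.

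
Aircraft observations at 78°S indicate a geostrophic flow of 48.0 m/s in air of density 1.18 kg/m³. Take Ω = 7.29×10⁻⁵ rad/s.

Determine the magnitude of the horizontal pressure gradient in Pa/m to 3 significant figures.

8.08×10⁻³ Pa/m

Coriolis parameter at 78°S:
f = 2Ω sin φ = 2 × 7.29×10⁻⁵ × sin 78° = 1.43×10⁻⁴ s⁻¹
Geostrophic balance rearranged: |∂P/∂n| = f ρ V_g
|∂P/∂n| = 1.43×10⁻⁴ × 1.18 × 48.0 = 8.08×10⁻³ Pa/m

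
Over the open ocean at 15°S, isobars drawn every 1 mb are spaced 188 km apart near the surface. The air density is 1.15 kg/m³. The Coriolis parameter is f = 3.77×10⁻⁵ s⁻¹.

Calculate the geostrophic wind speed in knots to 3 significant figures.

23.8 knots

Pressure gradient: |∂P/∂n| = 100 Pa / 188000 m = 5.32×10⁻⁴ Pa/m
Geostrophic balance (pressure-gradient force = Coriolis force):
V_g = (1/(fρ)) |∂P/∂n| = 5.32×10⁻⁴ / (3.77×10⁻⁵ × 1.15) = 12.3 m/s
Converting: 12.3 m/s × 1.944 = 23.8 knots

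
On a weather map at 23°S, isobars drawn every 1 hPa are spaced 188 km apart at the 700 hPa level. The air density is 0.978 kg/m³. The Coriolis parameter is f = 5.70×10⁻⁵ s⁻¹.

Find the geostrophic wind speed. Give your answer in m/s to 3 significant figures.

Pressure gradient: |∂P/∂n| = 100 Pa / 188000 m = 5.32×10⁻⁴ Pa/m
Geostrophic balance (pressure-gradient force = Coriolis force):
V_g = (1/(fρ)) |∂P/∂n| = 5.32×10⁻⁴ / (5.70×10⁻⁵ × 0.978) = 9.54 m/s

9.54 m/s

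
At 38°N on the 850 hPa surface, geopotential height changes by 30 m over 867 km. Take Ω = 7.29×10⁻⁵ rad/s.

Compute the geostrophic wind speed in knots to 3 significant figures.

7.35 knots

Coriolis parameter at 38°N:
f = 2Ω sin φ = 2 × 7.29×10⁻⁵ × sin 38° = 8.98×10⁻⁵ s⁻¹
Height gradient: |∂Z/∂n| = 30 m / 867000 m = 3.46×10⁻⁵
On a pressure surface, geostrophic balance gives V_g = (g/f)|∂Z/∂n|:
V_g = 9.81 × 3.46×10⁻⁵ / 8.98×10⁻⁵ = 3.78 m/s
Converting: 3.78 m/s × 1.944 = 7.35 knots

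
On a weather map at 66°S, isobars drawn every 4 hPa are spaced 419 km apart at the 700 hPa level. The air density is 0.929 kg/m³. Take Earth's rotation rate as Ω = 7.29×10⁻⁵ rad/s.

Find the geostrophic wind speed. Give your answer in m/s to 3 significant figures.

Coriolis parameter at 66°S:
f = 2Ω sin φ = 2 × 7.29×10⁻⁵ × sin 66° = 1.33×10⁻⁴ s⁻¹
Pressure gradient: |∂P/∂n| = 400 Pa / 419000 m = 9.55×10⁻⁴ Pa/m
Geostrophic balance (pressure-gradient force = Coriolis force):
V_g = (1/(fρ)) |∂P/∂n| = 9.55×10⁻⁴ / (1.33×10⁻⁴ × 0.929) = 7.72 m/s

7.72 m/s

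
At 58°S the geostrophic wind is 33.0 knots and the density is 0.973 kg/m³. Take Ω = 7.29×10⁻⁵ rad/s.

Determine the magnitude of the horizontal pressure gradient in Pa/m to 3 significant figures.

2.04×10⁻³ Pa/m

Coriolis parameter at 58°S:
f = 2Ω sin φ = 2 × 7.29×10⁻⁵ × sin 58° = 1.24×10⁻⁴ s⁻¹
Wind speed in SI: 33.0 knots = 17.0 m/s
Geostrophic balance rearranged: |∂P/∂n| = f ρ V_g
|∂P/∂n| = 1.24×10⁻⁴ × 0.973 × 17.0 = 2.04×10⁻³ Pa/m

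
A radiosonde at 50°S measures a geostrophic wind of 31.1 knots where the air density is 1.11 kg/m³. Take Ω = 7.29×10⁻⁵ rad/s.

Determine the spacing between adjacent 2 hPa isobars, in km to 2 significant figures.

Coriolis parameter at 50°S:
f = 2Ω sin φ = 2 × 7.29×10⁻⁵ × sin 50° = 1.12×10⁻⁴ s⁻¹
Wind speed in SI: 31.1 knots = 16.0 m/s
Geostrophic balance rearranged: |∂P/∂n| = f ρ V_g
|∂P/∂n| = 1.12×10⁻⁴ × 1.11 × 16.0 = 1.98×10⁻³ Pa/m
Isobar spacing: Δn = ΔP/|∂P/∂n| = 200 Pa / 1.98×10⁻³ Pa/m = 100832 m ≈ 100 km

100 km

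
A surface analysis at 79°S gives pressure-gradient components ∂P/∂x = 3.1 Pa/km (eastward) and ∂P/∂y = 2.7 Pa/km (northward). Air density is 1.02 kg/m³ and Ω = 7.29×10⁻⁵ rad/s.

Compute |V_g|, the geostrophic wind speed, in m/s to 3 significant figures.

28.2 m/s

Coriolis parameter at 79°S:
f = 2Ω sin φ = 2 × 7.29×10⁻⁵ × sin 79° = 1.43×10⁻⁴ s⁻¹
In the Southern Hemisphere f is negative: f = −1.43×10⁻⁴ s⁻¹.
Component geostrophic relations (x east, y north):
u_g = −(1/(fρ)) ∂P/∂y,  v_g = (1/(fρ)) ∂P/∂x
u_g = −(2.7×10⁻³)/(−1.43×10⁻⁴ × 1.02) = 18.5 m/s;  v_g = (3.1×10⁻³)/(−1.43×10⁻⁴ × 1.02) = −21.2 m/s
|V_g| = √(u_g² + v_g²) = 28.2 m/s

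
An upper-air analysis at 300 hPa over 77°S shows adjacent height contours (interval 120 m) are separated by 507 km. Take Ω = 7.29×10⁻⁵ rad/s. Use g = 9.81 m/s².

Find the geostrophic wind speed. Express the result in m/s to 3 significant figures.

16.3 m/s

Coriolis parameter at 77°S:
f = 2Ω sin φ = 2 × 7.29×10⁻⁵ × sin 77° = 1.42×10⁻⁴ s⁻¹
Height gradient: |∂Z/∂n| = 120 m / 507000 m = 2.37×10⁻⁴
On a pressure surface, geostrophic balance gives V_g = (g/f)|∂Z/∂n|:
V_g = 9.81 × 2.37×10⁻⁴ / 1.42×10⁻⁴ = 16.3 m/s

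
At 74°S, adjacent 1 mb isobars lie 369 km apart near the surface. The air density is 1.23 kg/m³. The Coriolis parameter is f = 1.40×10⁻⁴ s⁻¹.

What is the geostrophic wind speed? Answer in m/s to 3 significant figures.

Pressure gradient: |∂P/∂n| = 100 Pa / 369000 m = 2.71×10⁻⁴ Pa/m
Geostrophic balance (pressure-gradient force = Coriolis force):
V_g = (1/(fρ)) |∂P/∂n| = 2.71×10⁻⁴ / (1.40×10⁻⁴ × 1.23) = 1.57 m/s

1.57 m/s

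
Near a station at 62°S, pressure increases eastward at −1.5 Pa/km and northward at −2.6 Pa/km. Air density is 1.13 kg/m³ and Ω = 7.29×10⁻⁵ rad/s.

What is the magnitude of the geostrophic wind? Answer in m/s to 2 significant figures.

21 m/s

Coriolis parameter at 62°S:
f = 2Ω sin φ = 2 × 7.29×10⁻⁵ × sin 62° = 1.29×10⁻⁴ s⁻¹
In the Southern Hemisphere f is negative: f = −1.29×10⁻⁴ s⁻¹.
Component geostrophic relations (x east, y north):
u_g = −(1/(fρ)) ∂P/∂y,  v_g = (1/(fρ)) ∂P/∂x
u_g = −(−2.6×10⁻³)/(−1.29×10⁻⁴ × 1.13) = −17.9 m/s;  v_g = (−1.5×10⁻³)/(−1.29×10⁻⁴ × 1.13) = 10.3 m/s
|V_g| = √(u_g² + v_g²) = 20.6 m/s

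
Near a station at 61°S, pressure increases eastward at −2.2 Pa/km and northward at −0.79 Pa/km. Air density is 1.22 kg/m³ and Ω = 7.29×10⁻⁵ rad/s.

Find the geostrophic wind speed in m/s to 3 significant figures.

Coriolis parameter at 61°S:
f = 2Ω sin φ = 2 × 7.29×10⁻⁵ × sin 61° = 1.28×10⁻⁴ s⁻¹
In the Southern Hemisphere f is negative: f = −1.28×10⁻⁴ s⁻¹.
Component geostrophic relations (x east, y north):
u_g = −(1/(fρ)) ∂P/∂y,  v_g = (1/(fρ)) ∂P/∂x
u_g = −(−0.79×10⁻³)/(−1.28×10⁻⁴ × 1.22) = −5.08 m/s;  v_g = (−2.2×10⁻³)/(−1.28×10⁻⁴ × 1.22) = 14.1 m/s
|V_g| = √(u_g² + v_g²) = 15.0 m/s

15.0 m/s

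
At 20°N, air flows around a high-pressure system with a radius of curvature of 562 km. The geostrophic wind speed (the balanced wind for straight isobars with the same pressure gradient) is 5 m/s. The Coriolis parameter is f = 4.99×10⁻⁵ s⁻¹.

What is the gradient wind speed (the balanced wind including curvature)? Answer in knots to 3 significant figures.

Around a high, pressure-gradient force acts outward with centrifugal, so Coriolis balances both:
fV = (1/ρ)|∂P/∂n| + V²/R  →  V² − fR·V + fR·V_g = 0
With fR = 4.99×10⁻⁵ × 562×10³ m = 28.0 m/s:
V = [fR − √((fR)² − 4 fR V_g)]/2 = [28.0 − √(28.0² − 4×28.0×5)]/2 = 6.51 m/s
Supergeostrophic (V > V_g = 5 m/s), as expected around a high.
Converting: 6.51 m/s × 1.944 = 12.7 knots

12.7 knots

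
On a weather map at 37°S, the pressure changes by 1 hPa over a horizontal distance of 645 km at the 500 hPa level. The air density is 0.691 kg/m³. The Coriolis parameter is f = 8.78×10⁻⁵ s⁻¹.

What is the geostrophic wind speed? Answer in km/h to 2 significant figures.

9.2 km/h

Pressure gradient: |∂P/∂n| = 100 Pa / 645000 m = 1.55×10⁻⁴ Pa/m
Geostrophic balance (pressure-gradient force = Coriolis force):
V_g = (1/(fρ)) |∂P/∂n| = 1.55×10⁻⁴ / (8.78×10⁻⁵ × 0.691) = 2.56 m/s
Converting: 2.56 m/s × 3.6 = 9.2 km/h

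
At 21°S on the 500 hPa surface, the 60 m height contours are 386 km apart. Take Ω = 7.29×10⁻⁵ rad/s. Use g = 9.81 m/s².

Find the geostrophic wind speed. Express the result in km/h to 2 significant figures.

110 km/h

Coriolis parameter at 21°S:
f = 2Ω sin φ = 2 × 7.29×10⁻⁵ × sin 21° = 5.23×10⁻⁵ s⁻¹
Height gradient: |∂Z/∂n| = 60 m / 386000 m = 1.55×10⁻⁴
On a pressure surface, geostrophic balance gives V_g = (g/f)|∂Z/∂n|:
V_g = 9.81 × 1.55×10⁻⁴ / 5.23×10⁻⁵ = 29.2 m/s
Converting: 29.2 m/s × 3.6 = 110 km/h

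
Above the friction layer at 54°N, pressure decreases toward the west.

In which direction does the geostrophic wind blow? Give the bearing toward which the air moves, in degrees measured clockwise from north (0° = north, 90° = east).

The pressure-gradient force points toward the west (bearing 270°).
Geostrophic balance: in the Northern Hemisphere the Coriolis force deflects motion to the right, so the geostrophic wind blows 90° to the right of the pressure-gradient force (low pressure on the left).
Rotating 270° by 90° clockwise gives 000° — the wind blows toward the north.

000°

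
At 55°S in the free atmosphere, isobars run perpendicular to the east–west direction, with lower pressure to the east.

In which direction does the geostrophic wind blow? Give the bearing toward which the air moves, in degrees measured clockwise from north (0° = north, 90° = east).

The pressure-gradient force points toward the east (bearing 090°).
Geostrophic balance: in the Southern Hemisphere the Coriolis force deflects motion to the left, so the geostrophic wind blows 90° to the left of the pressure-gradient force (low pressure on the right).
Rotating 090° by 90° counterclockwise gives 000° — the wind blows toward the north.

000°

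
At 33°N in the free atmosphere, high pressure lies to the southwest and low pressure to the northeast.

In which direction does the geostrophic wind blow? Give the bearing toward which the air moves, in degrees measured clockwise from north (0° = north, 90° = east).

135°

The pressure-gradient force points toward the northeast (bearing 045°).
Geostrophic balance: in the Northern Hemisphere the Coriolis force deflects motion to the right, so the geostrophic wind blows 90° to the right of the pressure-gradient force (low pressure on the left).
Rotating 045° by 90° clockwise gives 135° — the wind blows toward the southeast.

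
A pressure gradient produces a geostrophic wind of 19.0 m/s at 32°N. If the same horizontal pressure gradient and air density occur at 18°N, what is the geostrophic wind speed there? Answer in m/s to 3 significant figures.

32.6 m/s

With the same pressure gradient and density, V_g ∝ 1/f ∝ 1/sin φ.
V₂ = V₁ · sin φ₁ / sin φ₂ = 19.0 × sin 32° / sin 18°
V₂ = 19.0 × 0.5299/0.3090 = 32.6 m/s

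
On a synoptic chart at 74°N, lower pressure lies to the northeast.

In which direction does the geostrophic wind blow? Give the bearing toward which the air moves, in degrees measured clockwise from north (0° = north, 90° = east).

135°

The pressure-gradient force points toward the northeast (bearing 045°).
Geostrophic balance: in the Northern Hemisphere the Coriolis force deflects motion to the right, so the geostrophic wind blows 90° to the right of the pressure-gradient force (low pressure on the left).
Rotating 045° by 90° clockwise gives 135° — the wind blows toward the southeast.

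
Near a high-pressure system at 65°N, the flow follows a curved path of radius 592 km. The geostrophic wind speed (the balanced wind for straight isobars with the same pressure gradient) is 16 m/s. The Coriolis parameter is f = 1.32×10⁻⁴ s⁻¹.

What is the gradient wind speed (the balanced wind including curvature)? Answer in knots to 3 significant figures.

43.6 knots

Around a high, pressure-gradient force acts outward with centrifugal, so Coriolis balances both:
fV = (1/ρ)|∂P/∂n| + V²/R  →  V² − fR·V + fR·V_g = 0
With fR = 1.32×10⁻⁴ × 592×10³ m = 78.1 m/s:
V = [fR − √((fR)² − 4 fR V_g)]/2 = [78.1 − √(78.1² − 4×78.1×16)]/2 = 22.4 m/s
Supergeostrophic (V > V_g = 16 m/s), as expected around a high.
Converting: 22.4 m/s × 1.944 = 43.6 knots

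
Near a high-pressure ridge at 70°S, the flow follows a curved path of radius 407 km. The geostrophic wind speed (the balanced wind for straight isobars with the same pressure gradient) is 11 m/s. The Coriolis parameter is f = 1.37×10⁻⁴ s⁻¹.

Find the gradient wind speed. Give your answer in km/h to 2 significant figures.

54 km/h

Around a high, pressure-gradient force acts outward with centrifugal, so Coriolis balances both:
fV = (1/ρ)|∂P/∂n| + V²/R  →  V² − fR·V + fR·V_g = 0
With fR = 1.37×10⁻⁴ × 407×10³ m = 55.8 m/s:
V = [fR − √((fR)² − 4 fR V_g)]/2 = [55.8 − √(55.8² − 4×55.8×11)]/2 = 15.1 m/s
Supergeostrophic (V > V_g = 11 m/s), as expected around a high.
Converting: 15.1 m/s × 3.6 = 54 km/h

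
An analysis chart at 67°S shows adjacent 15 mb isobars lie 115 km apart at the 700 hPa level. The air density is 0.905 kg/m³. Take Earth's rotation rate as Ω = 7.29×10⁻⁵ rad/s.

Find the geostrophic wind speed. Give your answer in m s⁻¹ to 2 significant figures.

Coriolis parameter at 67°S:
f = 2Ω sin φ = 2 × 7.29×10⁻⁵ × sin 67° = 1.34×10⁻⁴ s⁻¹
Pressure gradient: |∂P/∂n| = 1500 Pa / 115000 m = 1.30×10⁻² Pa/m
Geostrophic balance (pressure-gradient force = Coriolis force):
V_g = (1/(fρ)) |∂P/∂n| = 1.30×10⁻² / (1.34×10⁻⁴ × 0.905) = 107 m/s

110 m s⁻¹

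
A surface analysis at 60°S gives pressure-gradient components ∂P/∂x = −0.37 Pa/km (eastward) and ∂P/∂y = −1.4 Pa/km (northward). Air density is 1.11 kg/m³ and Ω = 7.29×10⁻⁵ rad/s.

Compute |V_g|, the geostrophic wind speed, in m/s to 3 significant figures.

10.3 m/s

Coriolis parameter at 60°S:
f = 2Ω sin φ = 2 × 7.29×10⁻⁵ × sin 60° = 1.26×10⁻⁴ s⁻¹
In the Southern Hemisphere f is negative: f = −1.26×10⁻⁴ s⁻¹.
Component geostrophic relations (x east, y north):
u_g = −(1/(fρ)) ∂P/∂y,  v_g = (1/(fρ)) ∂P/∂x
u_g = −(−1.4×10⁻³)/(−1.26×10⁻⁴ × 1.11) = −9.99 m/s;  v_g = (−0.37×10⁻³)/(−1.26×10⁻⁴ × 1.11) = 2.64 m/s
|V_g| = √(u_g² + v_g²) = 10.3 m/s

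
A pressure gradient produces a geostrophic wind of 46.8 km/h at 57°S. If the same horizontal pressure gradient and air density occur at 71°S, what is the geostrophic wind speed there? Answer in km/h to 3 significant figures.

With the same pressure gradient and density, V_g ∝ 1/f ∝ 1/sin φ.
V₂ = V₁ · sin φ₁ / sin φ₂ = 46.8 × sin 57° / sin 71°
V₂ = 46.8 × 0.8387/0.9455 = 41.5 km/h

41.5 km/h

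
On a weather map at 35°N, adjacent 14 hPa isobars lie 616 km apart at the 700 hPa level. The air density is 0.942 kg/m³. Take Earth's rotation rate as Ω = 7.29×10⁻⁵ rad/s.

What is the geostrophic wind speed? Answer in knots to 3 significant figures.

56.1 knots

Coriolis parameter at 35°N:
f = 2Ω sin φ = 2 × 7.29×10⁻⁵ × sin 35° = 8.36×10⁻⁵ s⁻¹
Pressure gradient: |∂P/∂n| = 1400 Pa / 616000 m = 2.27×10⁻³ Pa/m
Geostrophic balance (pressure-gradient force = Coriolis force):
V_g = (1/(fρ)) |∂P/∂n| = 2.27×10⁻³ / (8.36×10⁻⁵ × 0.942) = 28.9 m/s
Converting: 28.9 m/s × 1.944 = 56.1 knots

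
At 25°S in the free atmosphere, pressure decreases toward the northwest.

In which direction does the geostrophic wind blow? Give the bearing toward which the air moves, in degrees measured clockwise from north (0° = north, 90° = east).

The pressure-gradient force points toward the northwest (bearing 315°).
Geostrophic balance: in the Southern Hemisphere the Coriolis force deflects motion to the left, so the geostrophic wind blows 90° to the left of the pressure-gradient force (low pressure on the right).
Rotating 315° by 90° counterclockwise gives 225° — the wind blows toward the southwest.

225°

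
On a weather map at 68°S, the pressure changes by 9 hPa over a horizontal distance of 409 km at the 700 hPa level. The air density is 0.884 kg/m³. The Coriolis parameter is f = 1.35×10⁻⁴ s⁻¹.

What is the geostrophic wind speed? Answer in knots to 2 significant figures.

36 knots

Pressure gradient: |∂P/∂n| = 900 Pa / 409000 m = 2.20×10⁻³ Pa/m
Geostrophic balance (pressure-gradient force = Coriolis force):
V_g = (1/(fρ)) |∂P/∂n| = 2.20×10⁻³ / (1.35×10⁻⁴ × 0.884) = 18.4 m/s
Converting: 18.4 m/s × 1.944 = 36 knots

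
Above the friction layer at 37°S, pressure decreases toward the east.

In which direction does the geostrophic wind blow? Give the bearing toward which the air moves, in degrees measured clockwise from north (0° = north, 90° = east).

The pressure-gradient force points toward the east (bearing 090°).
Geostrophic balance: in the Southern Hemisphere the Coriolis force deflects motion to the left, so the geostrophic wind blows 90° to the left of the pressure-gradient force (low pressure on the right).
Rotating 090° by 90° counterclockwise gives 000° — the wind blows toward the north.

000°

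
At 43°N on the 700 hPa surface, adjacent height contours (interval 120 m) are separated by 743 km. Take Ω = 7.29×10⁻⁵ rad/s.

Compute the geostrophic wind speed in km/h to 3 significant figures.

Coriolis parameter at 43°N:
f = 2Ω sin φ = 2 × 7.29×10⁻⁵ × sin 43° = 9.94×10⁻⁵ s⁻¹
Height gradient: |∂Z/∂n| = 120 m / 743000 m = 1.62×10⁻⁴
On a pressure surface, geostrophic balance gives V_g = (g/f)|∂Z/∂n|:
V_g = 9.81 × 1.62×10⁻⁴ / 9.94×10⁻⁵ = 15.9 m/s
Converting: 15.9 m/s × 3.6 = 57.4 km/h

57.4 km/h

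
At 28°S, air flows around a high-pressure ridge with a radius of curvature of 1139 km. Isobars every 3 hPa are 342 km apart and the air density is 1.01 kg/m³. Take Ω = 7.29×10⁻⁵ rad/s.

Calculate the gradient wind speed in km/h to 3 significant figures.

57.4 km/h

Coriolis parameter at 28°S:
f = 2Ω sin φ = 2 × 7.29×10⁻⁵ × sin 28° = 6.84×10⁻⁵ s⁻¹
Pressure gradient: |∂P/∂n| = 300 Pa / 342000 m = 8.77×10⁻⁴ Pa/m
Geostrophic speed: V_g = |∂P/∂n|/(fρ) = 8.77×10⁻⁴/(6.84×10⁻⁵ × 1.01) = 12.7 m/s
Around a high, pressure-gradient force acts outward with centrifugal, so Coriolis balances both:
fV = (1/ρ)|∂P/∂n| + V²/R  →  V² − fR·V + fR·V_g = 0
With fR = 6.84×10⁻⁵ × 1139×10³ m = 78.0 m/s:
V = [fR − √((fR)² − 4 fR V_g)]/2 = [78.0 − √(78.0² − 4×78.0×12.7)]/2 = 16 m/s
Supergeostrophic (V > V_g = 12.7 m/s), as expected around a high.
Converting: 16 m/s × 3.6 = 57.4 km/h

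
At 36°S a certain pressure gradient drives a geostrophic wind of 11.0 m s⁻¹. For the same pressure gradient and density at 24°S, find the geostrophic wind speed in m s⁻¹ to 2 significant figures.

With the same pressure gradient and density, V_g ∝ 1/f ∝ 1/sin φ.
V₂ = V₁ · sin φ₁ / sin φ₂ = 11.0 × sin 36° / sin 24°
V₂ = 11.0 × 0.5878/0.4067 = 16 m s⁻¹

16 m s⁻¹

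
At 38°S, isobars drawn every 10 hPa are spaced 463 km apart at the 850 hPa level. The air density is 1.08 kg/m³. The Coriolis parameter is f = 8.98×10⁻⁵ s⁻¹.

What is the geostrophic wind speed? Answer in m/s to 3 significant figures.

22.3 m/s

Pressure gradient: |∂P/∂n| = 1000 Pa / 463000 m = 2.16×10⁻³ Pa/m
Geostrophic balance (pressure-gradient force = Coriolis force):
V_g = (1/(fρ)) |∂P/∂n| = 2.16×10⁻³ / (8.98×10⁻⁵ × 1.08) = 22.3 m/s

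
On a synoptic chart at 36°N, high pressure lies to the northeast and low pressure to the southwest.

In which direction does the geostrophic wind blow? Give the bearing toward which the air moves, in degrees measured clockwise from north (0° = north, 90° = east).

315°

The pressure-gradient force points toward the southwest (bearing 225°).
Geostrophic balance: in the Northern Hemisphere the Coriolis force deflects motion to the right, so the geostrophic wind blows 90° to the right of the pressure-gradient force (low pressure on the left).
Rotating 225° by 90° clockwise gives 315° — the wind blows toward the northwest.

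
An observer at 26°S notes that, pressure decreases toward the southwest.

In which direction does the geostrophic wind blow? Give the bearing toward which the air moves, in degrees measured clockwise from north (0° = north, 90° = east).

The pressure-gradient force points toward the southwest (bearing 225°).
Geostrophic balance: in the Southern Hemisphere the Coriolis force deflects motion to the left, so the geostrophic wind blows 90° to the left of the pressure-gradient force (low pressure on the right).
Rotating 225° by 90° counterclockwise gives 135° — the wind blows toward the southeast.

135°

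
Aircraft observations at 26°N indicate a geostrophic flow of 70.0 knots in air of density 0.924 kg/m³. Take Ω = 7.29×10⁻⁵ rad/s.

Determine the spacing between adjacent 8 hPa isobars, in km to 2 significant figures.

Coriolis parameter at 26°N:
f = 2Ω sin φ = 2 × 7.29×10⁻⁵ × sin 26° = 6.39×10⁻⁵ s⁻¹
Wind speed in SI: 70.0 knots = 36.0 m/s
Geostrophic balance rearranged: |∂P/∂n| = f ρ V_g
|∂P/∂n| = 6.39×10⁻⁵ × 0.924 × 36.0 = 2.13×10⁻³ Pa/m
Isobar spacing: Δn = ΔP/|∂P/∂n| = 800 Pa / 2.13×10⁻³ Pa/m = 376168 m ≈ 380 km

380 km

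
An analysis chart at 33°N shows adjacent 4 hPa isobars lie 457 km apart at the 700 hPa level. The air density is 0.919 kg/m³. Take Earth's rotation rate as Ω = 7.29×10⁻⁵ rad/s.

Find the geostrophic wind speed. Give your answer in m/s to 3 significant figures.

12.0 m/s

Coriolis parameter at 33°N:
f = 2Ω sin φ = 2 × 7.29×10⁻⁵ × sin 33° = 7.94×10⁻⁵ s⁻¹
Pressure gradient: |∂P/∂n| = 400 Pa / 457000 m = 8.75×10⁻⁴ Pa/m
Geostrophic balance (pressure-gradient force = Coriolis force):
V_g = (1/(fρ)) |∂P/∂n| = 8.75×10⁻⁴ / (7.94×10⁻⁵ × 0.919) = 12.0 m/s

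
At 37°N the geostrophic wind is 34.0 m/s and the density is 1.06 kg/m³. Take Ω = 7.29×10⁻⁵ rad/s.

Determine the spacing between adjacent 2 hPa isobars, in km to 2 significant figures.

63 km

Coriolis parameter at 37°N:
f = 2Ω sin φ = 2 × 7.29×10⁻⁵ × sin 37° = 8.77×10⁻⁵ s⁻¹
Geostrophic balance rearranged: |∂P/∂n| = f ρ V_g
|∂P/∂n| = 8.77×10⁻⁵ × 1.06 × 34.0 = 3.16×10⁻³ Pa/m
Isobar spacing: Δn = ΔP/|∂P/∂n| = 200 Pa / 3.16×10⁻³ Pa/m = 63245 m ≈ 63 km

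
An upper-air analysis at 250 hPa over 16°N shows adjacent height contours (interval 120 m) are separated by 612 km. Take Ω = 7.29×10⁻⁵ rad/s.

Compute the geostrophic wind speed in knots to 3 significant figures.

93.0 knots

Coriolis parameter at 16°N:
f = 2Ω sin φ = 2 × 7.29×10⁻⁵ × sin 16° = 4.02×10⁻⁵ s⁻¹
Height gradient: |∂Z/∂n| = 120 m / 612000 m = 1.96×10⁻⁴
On a pressure surface, geostrophic balance gives V_g = (g/f)|∂Z/∂n|:
V_g = 9.81 × 1.96×10⁻⁴ / 4.02×10⁻⁵ = 47.9 m/s
Converting: 47.9 m/s × 1.944 = 93.0 knots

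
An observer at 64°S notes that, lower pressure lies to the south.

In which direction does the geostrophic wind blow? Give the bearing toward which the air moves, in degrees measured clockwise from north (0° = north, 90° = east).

090°

The pressure-gradient force points toward the south (bearing 180°).
Geostrophic balance: in the Southern Hemisphere the Coriolis force deflects motion to the left, so the geostrophic wind blows 90° to the left of the pressure-gradient force (low pressure on the right).
Rotating 180° by 90° counterclockwise gives 090° — the wind blows toward the east.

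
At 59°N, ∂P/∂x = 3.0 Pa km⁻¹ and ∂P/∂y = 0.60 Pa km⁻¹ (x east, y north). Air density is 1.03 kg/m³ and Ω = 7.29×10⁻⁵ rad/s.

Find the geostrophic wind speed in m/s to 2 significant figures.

Coriolis parameter at 59°N:
f = 2Ω sin φ = 2 × 7.29×10⁻⁵ × sin 59° = 1.25×10⁻⁴ s⁻¹
Component geostrophic relations (x east, y north):
u_g = −(1/(fρ)) ∂P/∂y,  v_g = (1/(fρ)) ∂P/∂x
u_g = −(0.60×10⁻³)/(1.25×10⁻⁴ × 1.03) = −4.66 m/s;  v_g = (3.0×10⁻³)/(1.25×10⁻⁴ × 1.03) = 23.3 m/s
|V_g| = √(u_g² + v_g²) = 23.8 m/s

24 m/s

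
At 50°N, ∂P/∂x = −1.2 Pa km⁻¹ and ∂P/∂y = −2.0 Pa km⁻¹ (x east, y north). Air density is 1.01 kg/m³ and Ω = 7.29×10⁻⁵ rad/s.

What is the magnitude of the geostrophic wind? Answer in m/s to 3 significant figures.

Coriolis parameter at 50°N:
f = 2Ω sin φ = 2 × 7.29×10⁻⁵ × sin 50° = 1.12×10⁻⁴ s⁻¹
Component geostrophic relations (x east, y north):
u_g = −(1/(fρ)) ∂P/∂y,  v_g = (1/(fρ)) ∂P/∂x
u_g = −(−2.0×10⁻³)/(1.12×10⁻⁴ × 1.01) = 17.7 m/s;  v_g = (−1.2×10⁻³)/(1.12×10⁻⁴ × 1.01) = −10.6 m/s
|V_g| = √(u_g² + v_g²) = 20.7 m/s

20.7 m/s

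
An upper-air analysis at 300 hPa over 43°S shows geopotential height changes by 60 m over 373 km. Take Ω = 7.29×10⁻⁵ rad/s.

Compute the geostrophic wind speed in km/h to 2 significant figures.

57 km/h

Coriolis parameter at 43°S:
f = 2Ω sin φ = 2 × 7.29×10⁻⁵ × sin 43° = 9.94×10⁻⁵ s⁻¹
Height gradient: |∂Z/∂n| = 60 m / 373000 m = 1.61×10⁻⁴
On a pressure surface, geostrophic balance gives V_g = (g/f)|∂Z/∂n|:
V_g = 9.81 × 1.61×10⁻⁴ / 9.94×10⁻⁵ = 15.9 m/s
Converting: 15.9 m/s × 3.6 = 57 km/h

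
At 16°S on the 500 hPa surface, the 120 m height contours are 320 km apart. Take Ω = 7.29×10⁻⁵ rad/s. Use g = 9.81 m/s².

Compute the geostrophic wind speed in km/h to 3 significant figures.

330 km/h

Coriolis parameter at 16°S:
f = 2Ω sin φ = 2 × 7.29×10⁻⁵ × sin 16° = 4.02×10⁻⁵ s⁻¹
Height gradient: |∂Z/∂n| = 120 m / 320000 m = 3.75×10⁻⁴
On a pressure surface, geostrophic balance gives V_g = (g/f)|∂Z/∂n|:
V_g = 9.81 × 3.75×10⁻⁴ / 4.02×10⁻⁵ = 91.5 m/s
Converting: 91.5 m/s × 3.6 = 330 km/h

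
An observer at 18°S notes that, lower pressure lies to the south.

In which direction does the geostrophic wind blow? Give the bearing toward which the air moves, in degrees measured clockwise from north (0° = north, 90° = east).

090°

The pressure-gradient force points toward the south (bearing 180°).
Geostrophic balance: in the Southern Hemisphere the Coriolis force deflects motion to the left, so the geostrophic wind blows 90° to the left of the pressure-gradient force (low pressure on the right).
Rotating 180° by 90° counterclockwise gives 090° — the wind blows toward the east.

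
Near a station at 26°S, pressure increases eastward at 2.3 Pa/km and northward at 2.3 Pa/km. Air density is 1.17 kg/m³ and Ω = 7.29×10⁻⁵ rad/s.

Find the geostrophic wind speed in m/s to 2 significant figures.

Coriolis parameter at 26°S:
f = 2Ω sin φ = 2 × 7.29×10⁻⁵ × sin 26° = 6.39×10⁻⁵ s⁻¹
In the Southern Hemisphere f is negative: f = −6.39×10⁻⁵ s⁻¹.
Component geostrophic relations (x east, y north):
u_g = −(1/(fρ)) ∂P/∂y,  v_g = (1/(fρ)) ∂P/∂x
u_g = −(2.3×10⁻³)/(−6.39×10⁻⁵ × 1.17) = 30.8 m/s;  v_g = (2.3×10⁻³)/(−6.39×10⁻⁵ × 1.17) = −30.8 m/s
|V_g| = √(u_g² + v_g²) = 43.5 m/s

43 m/s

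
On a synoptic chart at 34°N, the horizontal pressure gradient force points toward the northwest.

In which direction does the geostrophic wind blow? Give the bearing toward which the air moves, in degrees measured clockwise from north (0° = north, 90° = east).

045°

The pressure-gradient force points toward the northwest (bearing 315°).
Geostrophic balance: in the Northern Hemisphere the Coriolis force deflects motion to the right, so the geostrophic wind blows 90° to the right of the pressure-gradient force (low pressure on the left).
Rotating 315° by 90° clockwise gives 045° — the wind blows toward the northeast.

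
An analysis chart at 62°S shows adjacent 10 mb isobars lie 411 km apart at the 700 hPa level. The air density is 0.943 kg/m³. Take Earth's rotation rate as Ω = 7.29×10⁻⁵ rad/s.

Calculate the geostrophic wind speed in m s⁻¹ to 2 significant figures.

Coriolis parameter at 62°S:
f = 2Ω sin φ = 2 × 7.29×10⁻⁵ × sin 62° = 1.29×10⁻⁴ s⁻¹
Pressure gradient: |∂P/∂n| = 1000 Pa / 411000 m = 2.43×10⁻³ Pa/m
Geostrophic balance (pressure-gradient force = Coriolis force):
V_g = (1/(fρ)) |∂P/∂n| = 2.43×10⁻³ / (1.29×10⁻⁴ × 0.943) = 20.0 m/s

20 m s⁻¹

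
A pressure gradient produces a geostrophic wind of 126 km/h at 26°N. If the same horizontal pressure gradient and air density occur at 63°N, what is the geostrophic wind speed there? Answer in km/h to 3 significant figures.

With the same pressure gradient and density, V_g ∝ 1/f ∝ 1/sin φ.
V₂ = V₁ · sin φ₁ / sin φ₂ = 126 × sin 26° / sin 63°
V₂ = 126 × 0.4384/0.8910 = 62.0 km/h

62.0 km/h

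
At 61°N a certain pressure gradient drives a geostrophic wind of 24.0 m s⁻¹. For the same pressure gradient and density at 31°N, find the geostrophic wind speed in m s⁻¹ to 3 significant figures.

40.8 m s⁻¹

With the same pressure gradient and density, V_g ∝ 1/f ∝ 1/sin φ.
V₂ = V₁ · sin φ₁ / sin φ₂ = 24.0 × sin 61° / sin 31°
V₂ = 24.0 × 0.8746/0.5150 = 40.8 m s⁻¹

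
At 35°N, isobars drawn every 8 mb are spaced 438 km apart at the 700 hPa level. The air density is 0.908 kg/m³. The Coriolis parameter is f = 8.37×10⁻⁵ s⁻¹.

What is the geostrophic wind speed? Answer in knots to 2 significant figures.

47 knots

Pressure gradient: |∂P/∂n| = 800 Pa / 438000 m = 1.83×10⁻³ Pa/m
Geostrophic balance (pressure-gradient force = Coriolis force):
V_g = (1/(fρ)) |∂P/∂n| = 1.83×10⁻³ / (8.37×10⁻⁵ × 0.908) = 24.0 m/s
Converting: 24.0 m/s × 1.944 = 47 knots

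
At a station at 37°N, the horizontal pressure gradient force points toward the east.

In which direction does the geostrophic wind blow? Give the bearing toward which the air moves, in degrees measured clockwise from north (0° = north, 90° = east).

180°

The pressure-gradient force points toward the east (bearing 090°).
Geostrophic balance: in the Northern Hemisphere the Coriolis force deflects motion to the right, so the geostrophic wind blows 90° to the right of the pressure-gradient force (low pressure on the left).
Rotating 090° by 90° clockwise gives 180° — the wind blows toward the south.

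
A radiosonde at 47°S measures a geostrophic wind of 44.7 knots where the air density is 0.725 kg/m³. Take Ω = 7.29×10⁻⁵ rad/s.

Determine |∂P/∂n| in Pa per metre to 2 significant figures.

1.8×10⁻³ Pa/m

Coriolis parameter at 47°S:
f = 2Ω sin φ = 2 × 7.29×10⁻⁵ × sin 47° = 1.07×10⁻⁴ s⁻¹
Wind speed in SI: 44.7 knots = 23.0 m/s
Geostrophic balance rearranged: |∂P/∂n| = f ρ V_g
|∂P/∂n| = 1.07×10⁻⁴ × 0.725 × 23.0 = 1.78×10⁻³ Pa/m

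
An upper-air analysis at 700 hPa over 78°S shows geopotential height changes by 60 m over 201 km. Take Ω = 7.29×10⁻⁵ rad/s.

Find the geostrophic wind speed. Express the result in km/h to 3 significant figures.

Coriolis parameter at 78°S:
f = 2Ω sin φ = 2 × 7.29×10⁻⁵ × sin 78° = 1.43×10⁻⁴ s⁻¹
Height gradient: |∂Z/∂n| = 60 m / 201000 m = 2.99×10⁻⁴
On a pressure surface, geostrophic balance gives V_g = (g/f)|∂Z/∂n|:
V_g = 9.81 × 2.99×10⁻⁴ / 1.43×10⁻⁴ = 20.5 m/s
Converting: 20.5 m/s × 3.6 = 73.9 km/h

73.9 km/h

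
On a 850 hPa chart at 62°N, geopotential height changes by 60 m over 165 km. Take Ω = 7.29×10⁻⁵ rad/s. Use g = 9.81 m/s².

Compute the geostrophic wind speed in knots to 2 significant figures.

Coriolis parameter at 62°N:
f = 2Ω sin φ = 2 × 7.29×10⁻⁵ × sin 62° = 1.29×10⁻⁴ s⁻¹
Height gradient: |∂Z/∂n| = 60 m / 165000 m = 3.64×10⁻⁴
On a pressure surface, geostrophic balance gives V_g = (g/f)|∂Z/∂n|:
V_g = 9.81 × 3.64×10⁻⁴ / 1.29×10⁻⁴ = 27.7 m/s
Converting: 27.7 m/s × 1.944 = 54 knots

54 knots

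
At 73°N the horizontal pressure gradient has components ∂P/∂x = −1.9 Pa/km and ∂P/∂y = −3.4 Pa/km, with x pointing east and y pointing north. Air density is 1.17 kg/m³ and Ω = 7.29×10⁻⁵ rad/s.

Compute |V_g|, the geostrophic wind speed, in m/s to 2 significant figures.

24 m/s

Coriolis parameter at 73°N:
f = 2Ω sin φ = 2 × 7.29×10⁻⁵ × sin 73° = 1.39×10⁻⁴ s⁻¹
Component geostrophic relations (x east, y north):
u_g = −(1/(fρ)) ∂P/∂y,  v_g = (1/(fρ)) ∂P/∂x
u_g = −(−3.4×10⁻³)/(1.39×10⁻⁴ × 1.17) = 20.8 m/s;  v_g = (−1.9×10⁻³)/(1.39×10⁻⁴ × 1.17) = −11.6 m/s
|V_g| = √(u_g² + v_g²) = 23.9 m/s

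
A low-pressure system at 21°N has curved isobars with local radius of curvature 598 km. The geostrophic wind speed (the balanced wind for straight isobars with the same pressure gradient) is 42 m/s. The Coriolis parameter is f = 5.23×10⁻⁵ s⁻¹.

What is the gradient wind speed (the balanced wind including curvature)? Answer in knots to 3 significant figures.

46.3 knots

Around a low, centrifugal force acts outward with Coriolis, so pressure-gradient force balances both:
(1/ρ)|∂P/∂n| = fV + V²/R  →  V² + fR·V − fR·V_g = 0
With fR = 5.23×10⁻⁵ × 598×10³ m = 31.3 m/s:
V = [−fR + √((fR)² + 4 fR V_g)]/2 = [−31.3 + √(31.3² + 4×31.3×42)]/2 = 23.8 m/s
Subgeostrophic (V < V_g = 42 m/s), as expected around a low.
Converting: 23.8 m/s × 1.944 = 46.3 knots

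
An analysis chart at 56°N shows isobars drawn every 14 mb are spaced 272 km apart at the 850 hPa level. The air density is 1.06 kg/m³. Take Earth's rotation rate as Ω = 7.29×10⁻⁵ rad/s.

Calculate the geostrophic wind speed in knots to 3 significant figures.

Coriolis parameter at 56°N:
f = 2Ω sin φ = 2 × 7.29×10⁻⁵ × sin 56° = 1.21×10⁻⁴ s⁻¹
Pressure gradient: |∂P/∂n| = 1400 Pa / 272000 m = 5.15×10⁻³ Pa/m
Geostrophic balance (pressure-gradient force = Coriolis force):
V_g = (1/(fρ)) |∂P/∂n| = 5.15×10⁻³ / (1.21×10⁻⁴ × 1.06) = 40.2 m/s
Converting: 40.2 m/s × 1.944 = 78.1 knots

78.1 knots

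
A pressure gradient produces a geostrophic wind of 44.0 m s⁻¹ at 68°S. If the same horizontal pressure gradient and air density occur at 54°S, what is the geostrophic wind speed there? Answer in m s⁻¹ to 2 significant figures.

With the same pressure gradient and density, V_g ∝ 1/f ∝ 1/sin φ.
V₂ = V₁ · sin φ₁ / sin φ₂ = 44.0 × sin 68° / sin 54°
V₂ = 44.0 × 0.9272/0.8090 = 50 m s⁻¹

50 m s⁻¹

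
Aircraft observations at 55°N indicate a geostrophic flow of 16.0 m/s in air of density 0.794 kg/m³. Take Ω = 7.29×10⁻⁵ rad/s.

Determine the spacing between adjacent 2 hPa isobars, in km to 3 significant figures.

132 km

Coriolis parameter at 55°N:
f = 2Ω sin φ = 2 × 7.29×10⁻⁵ × sin 55° = 1.19×10⁻⁴ s⁻¹
Geostrophic balance rearranged: |∂P/∂n| = f ρ V_g
|∂P/∂n| = 1.19×10⁻⁴ × 0.794 × 16.0 = 1.52×10⁻³ Pa/m
Isobar spacing: Δn = ΔP/|∂P/∂n| = 200 Pa / 1.52×10⁻³ Pa/m = 131816 m ≈ 132 km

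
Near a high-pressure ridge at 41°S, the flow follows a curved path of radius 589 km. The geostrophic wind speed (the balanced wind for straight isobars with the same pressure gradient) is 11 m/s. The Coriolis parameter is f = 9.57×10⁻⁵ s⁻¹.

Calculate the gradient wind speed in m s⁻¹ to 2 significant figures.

Around a high, pressure-gradient force acts outward with centrifugal, so Coriolis balances both:
fV = (1/ρ)|∂P/∂n| + V²/R  →  V² − fR·V + fR·V_g = 0
With fR = 9.57×10⁻⁵ × 589×10³ m = 56.4 m/s:
V = [fR − √((fR)² − 4 fR V_g)]/2 = [56.4 − √(56.4² − 4×56.4×11)]/2 = 15 m/s
Supergeostrophic (V > V_g = 11 m/s), as expected around a high.

15 m s⁻¹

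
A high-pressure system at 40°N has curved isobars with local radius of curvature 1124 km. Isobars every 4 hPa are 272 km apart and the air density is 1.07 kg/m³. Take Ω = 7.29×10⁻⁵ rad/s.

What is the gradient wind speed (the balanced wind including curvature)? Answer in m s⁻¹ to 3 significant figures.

Coriolis parameter at 40°N:
f = 2Ω sin φ = 2 × 7.29×10⁻⁵ × sin 40° = 9.37×10⁻⁵ s⁻¹
Pressure gradient: |∂P/∂n| = 400 Pa / 272000 m = 1.47×10⁻³ Pa/m
Geostrophic speed: V_g = |∂P/∂n|/(fρ) = 1.47×10⁻³/(9.37×10⁻⁵ × 1.07) = 14.7 m/s
Around a high, pressure-gradient force acts outward with centrifugal, so Coriolis balances both:
fV = (1/ρ)|∂P/∂n| + V²/R  →  V² − fR·V + fR·V_g = 0
With fR = 9.37×10⁻⁵ × 1124×10³ m = 105 m/s:
V = [fR − √((fR)² − 4 fR V_g)]/2 = [105 − √(105² − 4×105×14.7)]/2 = 17.6 m/s
Supergeostrophic (V > V_g = 14.7 m/s), as expected around a high.

17.6 m s⁻¹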